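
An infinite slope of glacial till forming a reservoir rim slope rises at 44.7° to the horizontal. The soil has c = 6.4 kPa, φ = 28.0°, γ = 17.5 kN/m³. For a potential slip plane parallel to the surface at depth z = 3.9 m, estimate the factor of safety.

FS = 0.72

For an infinite slope with a slip plane parallel to the surface (no pore pressure): FS = [c + γz cos²β tanφ] / [γz sinβ cosβ].
γz = 17.5·3.9 = 68.25 kN/m²
Numerator = 6.4 + 68.25·cos²44.7°·tan28.0° = 6.4 + 68.25·0.5052·0.5317 = 24.735 kPa
Denominator = 68.25·sin44.7°·cos44.7° = 68.25·0.7034·0.7108 = 34.123 kPa
FS = 24.735 / 34.123 = 0.725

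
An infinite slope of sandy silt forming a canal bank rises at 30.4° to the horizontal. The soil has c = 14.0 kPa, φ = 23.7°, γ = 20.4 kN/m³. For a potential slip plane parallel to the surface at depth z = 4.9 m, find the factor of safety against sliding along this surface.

FS = 1.07

For an infinite slope with a slip plane parallel to the surface (no pore pressure): FS = [c + γz cos²β tanφ] / [γz sinβ cosβ].
γz = 20.4·4.9 = 99.96 kN/m²
Numerator = 14.0 + 99.96·cos²30.4°·tan23.7° = 14.0 + 99.96·0.7439·0.4390 = 46.643 kPa
Denominator = 99.96·sin30.4°·cos30.4° = 99.96·0.5060·0.8625 = 43.629 kPa
FS = 46.643 / 43.629 = 1.069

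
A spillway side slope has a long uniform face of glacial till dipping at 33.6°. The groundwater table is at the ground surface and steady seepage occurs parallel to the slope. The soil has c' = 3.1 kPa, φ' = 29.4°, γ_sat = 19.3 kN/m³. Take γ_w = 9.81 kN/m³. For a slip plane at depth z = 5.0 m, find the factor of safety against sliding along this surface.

With seepage parallel to the slope and the water table at the surface, the effective normal stress on the slip plane uses the buoyant unit weight γ' = γ_sat − γ_w while the driving shear stress uses γ_sat:
FS = [c' + γ' z cos²β tanφ'] / [γ_sat z sinβ cosβ]
γ' = 19.3 − 9.81 = 9.49 kN/m³
Numerator = 3.1 + 9.49·5.0·cos²33.6°·tan29.4° = 3.1 + 9.49·5.0·0.6938·0.5635 = 21.649 kPa
Denominator = 19.3·5.0·sin33.6°·cos33.6° = 19.3·5.0·0.5534·0.8329 = 44.480 kPa
FS = 21.649 / 44.480 = 0.487

FS = 0.49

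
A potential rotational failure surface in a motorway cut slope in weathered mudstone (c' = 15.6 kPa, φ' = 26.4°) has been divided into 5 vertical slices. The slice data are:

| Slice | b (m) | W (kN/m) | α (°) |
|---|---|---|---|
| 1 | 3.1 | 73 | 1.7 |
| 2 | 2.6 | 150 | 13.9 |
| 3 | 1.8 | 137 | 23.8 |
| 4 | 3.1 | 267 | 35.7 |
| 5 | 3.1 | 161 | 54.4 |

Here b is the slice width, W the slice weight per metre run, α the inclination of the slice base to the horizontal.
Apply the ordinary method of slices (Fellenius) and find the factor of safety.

FS = 1.55

Ordinary method of slices: FS = Σ[c'·Δl_i + (W_i cosα_i)·tanφ'] / Σ W_i sinα_i, with Δl_i = b_i / cosα_i.
Slice 1: Δl = 3.1/cos1.7° = 3.101 m; N'_1 = 73·cos1.7° = 73.0; c'Δl = 48.38; W sinα = 2.2
Slice 2: Δl = 2.6/cos13.9° = 2.678 m; N'_2 = 150·cos13.9° = 145.6; c'Δl = 41.78; W sinα = 36.0
Slice 3: Δl = 1.8/cos23.8° = 1.967 m; N'_3 = 137·cos23.8° = 125.3; c'Δl = 30.69; W sinα = 55.3
Slice 4: Δl = 3.1/cos35.7° = 3.817 m; N'_4 = 267·cos35.7° = 216.8; c'Δl = 59.55; W sinα = 155.8
Slice 5: Δl = 3.1/cos54.4° = 5.325 m; N'_5 = 161·cos54.4° = 93.7; c'Δl = 83.08; W sinα = 130.9
Σc'Δl = 263.5 kN/m; ΣN' = 654.5 kN/m; ΣW sinα = 380.2 kN/m
Resisting = 263.5 + 654.5·tan26.4° = 263.5 + 324.9 = 588.4 kN/m
FS = 588.4 / 380.2 = 1.548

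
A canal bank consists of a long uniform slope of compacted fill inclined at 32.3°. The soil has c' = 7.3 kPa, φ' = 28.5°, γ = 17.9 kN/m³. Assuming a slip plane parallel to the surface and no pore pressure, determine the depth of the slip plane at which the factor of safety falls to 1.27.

z = 2.20 m

Setting FS = 1.27 in FS = [c' + γz cos²β tanφ'] / [γz sinβ cosβ] and solving for z:
z = c' / [γ cosβ (FS·sinβ − cosβ·tanφ')]
  = 7.3 / [17.9·cos32.3°·(1.27·sin32.3° − cos32.3°·tan28.5°)]
  = 7.3 / [17.9·0.8453·(1.27·0.5344 − 0.8453·0.5430)]
  = 7.3 / 3.3239 = 2.196 m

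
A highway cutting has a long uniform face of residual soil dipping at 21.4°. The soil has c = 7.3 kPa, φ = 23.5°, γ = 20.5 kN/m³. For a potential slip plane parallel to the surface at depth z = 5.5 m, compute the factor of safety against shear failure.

FS = 1.30

For an infinite slope with a slip plane parallel to the surface (no pore pressure): FS = [c + γz cos²β tanφ] / [γz sinβ cosβ].
γz = 20.5·5.5 = 112.75 kN/m²
Numerator = 7.3 + 112.75·cos²21.4°·tan23.5° = 7.3 + 112.75·0.8669·0.4348 = 49.798 kPa
Denominator = 112.75·sin21.4°·cos21.4° = 112.75·0.3649·0.9311 = 38.304 kPa
FS = 49.798 / 38.304 = 1.300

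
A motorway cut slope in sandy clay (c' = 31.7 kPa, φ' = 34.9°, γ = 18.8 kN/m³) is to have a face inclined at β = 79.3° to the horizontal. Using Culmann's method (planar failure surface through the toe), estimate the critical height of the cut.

Culmann's analysis gives the critical failure plane at α_cr = (β + φ')/2 = (79.3 + 34.9)/2 = 57.1°, and the critical height
H_c = (4c'/γ) · sinβ cosφ' / [1 − cos(β − φ')]
    = (4·31.7/18.8) · sin79.3°·cos34.9° / [1 − cos(44.4°)]
    = 6.745 · 0.9826·0.8202 / [1 − 0.7145]
    = 6.745 · 0.8059 / 0.2855
    = 19.04 m

H_c = 19.04 m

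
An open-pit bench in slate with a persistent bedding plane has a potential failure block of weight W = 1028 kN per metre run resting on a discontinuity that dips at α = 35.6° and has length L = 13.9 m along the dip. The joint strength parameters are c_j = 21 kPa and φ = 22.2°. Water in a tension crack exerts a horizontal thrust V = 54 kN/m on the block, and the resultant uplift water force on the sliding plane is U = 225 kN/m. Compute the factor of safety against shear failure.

FS = 0.82

Resolving the block weight along and normal to the plane and applying the Mohr–Coulomb strength on the joint:
N' = W cosα − U − V sinα = 1028·cos35.6° − 225 − 54·sin35.6° = 579.4 kN/m
Driving force T = W sinα + V cosα = 1028·sin35.6° + 54·cos35.6° = 642.3 kN/m
Resisting force R = c_j·L + N'·tanφ = 21·13.9 + 579.4·tan22.2° = 291.9 + 236.5 = 528.4 kN/m
FS = R / T = 528.4 / 642.3 = 0.823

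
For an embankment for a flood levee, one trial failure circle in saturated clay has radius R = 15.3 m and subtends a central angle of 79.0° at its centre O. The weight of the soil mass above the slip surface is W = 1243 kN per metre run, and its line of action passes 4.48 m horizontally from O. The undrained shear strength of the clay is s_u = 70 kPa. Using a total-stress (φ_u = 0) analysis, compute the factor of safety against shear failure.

Taking moments about the centre O, the resisting moment is provided by the undrained shear strength acting along the arc:
Arc length L_a = R·θ = 15.3·(79.0°·π/180) = 15.3·1.3788 = 21.10 m
M_R = s_u·L_a·R = 70·21.10·15.3 = 22593.6 kN·m/m
M_D = W·d = 1243·4.48 = 5568.6 kN·m/m
FS = M_R / M_D = 22593.6 / 5568.6 = 4.057

FS = 4.06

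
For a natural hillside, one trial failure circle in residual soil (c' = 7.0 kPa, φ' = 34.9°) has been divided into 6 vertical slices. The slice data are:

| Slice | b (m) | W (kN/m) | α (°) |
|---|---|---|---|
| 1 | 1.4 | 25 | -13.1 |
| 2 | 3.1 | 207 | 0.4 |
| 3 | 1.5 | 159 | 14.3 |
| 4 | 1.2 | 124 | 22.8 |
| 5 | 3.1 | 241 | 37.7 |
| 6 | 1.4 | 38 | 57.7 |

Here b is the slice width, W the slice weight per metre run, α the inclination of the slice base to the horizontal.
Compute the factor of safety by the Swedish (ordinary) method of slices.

Ordinary method of slices: FS = Σ[c'·Δl_i + (W_i cosα_i)·tanφ'] / Σ W_i sinα_i, with Δl_i = b_i / cosα_i.
Slice 1: Δl = 1.4/cos(-13.1°) = 1.437 m; N'_1 = 25·cos(-13.1°) = 24.3; c'Δl = 10.06; W sinα = -5.7
Slice 2: Δl = 3.1/cos0.4° = 3.100 m; N'_2 = 207·cos0.4° = 207.0; c'Δl = 21.70; W sinα = 1.4
Slice 3: Δl = 1.5/cos14.3° = 1.548 m; N'_3 = 159·cos14.3° = 154.1; c'Δl = 10.84; W sinα = 39.3
Slice 4: Δl = 1.2/cos22.8° = 1.302 m; N'_4 = 124·cos22.8° = 114.3; c'Δl = 9.11; W sinα = 48.1
Slice 5: Δl = 3.1/cos37.7° = 3.918 m; N'_5 = 241·cos37.7° = 190.7; c'Δl = 27.43; W sinα = 147.4
Slice 6: Δl = 1.4/cos57.7° = 2.620 m; N'_6 = 38·cos57.7° = 20.3; c'Δl = 18.34; W sinα = 32.1
Σc'Δl = 97.5 kN/m; ΣN' = 710.7 kN/m; ΣW sinα = 262.6 kN/m
Resisting = 97.5 + 710.7·tan34.9° = 97.5 + 495.8 = 593.3 kN/m
FS = 593.3 / 262.6 = 2.259

FS = 2.26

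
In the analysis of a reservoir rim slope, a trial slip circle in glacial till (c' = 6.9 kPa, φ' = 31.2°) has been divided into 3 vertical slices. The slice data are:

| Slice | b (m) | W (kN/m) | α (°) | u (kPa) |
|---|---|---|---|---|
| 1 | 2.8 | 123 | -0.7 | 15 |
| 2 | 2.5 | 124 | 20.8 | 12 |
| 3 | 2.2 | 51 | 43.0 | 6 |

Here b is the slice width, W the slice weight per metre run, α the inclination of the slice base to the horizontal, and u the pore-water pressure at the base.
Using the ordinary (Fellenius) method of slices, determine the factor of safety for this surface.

FS = 2.20

Ordinary method of slices: FS = Σ[c'·Δl_i + (W_i cosα_i − u_i·Δl_i)·tanφ'] / Σ W_i sinα_i, with Δl_i = b_i / cosα_i.
Slice 1: Δl = 2.8/cos(-0.7°) = 2.800 m; N'_1 = 123·cos(-0.7°) − 15·2.800 = 81.0; c'Δl = 19.32; W sinα = -1.5
Slice 2: Δl = 2.5/cos20.8° = 2.674 m; N'_2 = 124·cos20.8° − 12·2.674 = 83.8; c'Δl = 18.45; W sinα = 44.0
Slice 3: Δl = 2.2/cos43.0° = 3.008 m; N'_3 = 51·cos43.0° − 6·3.008 = 19.3; c'Δl = 20.76; W sinα = 34.8
Σc'Δl = 58.5 kN/m; ΣN' = 184.1 kN/m; ΣW sinα = 77.3 kN/m
Resisting = 58.5 + 184.1·tan31.2° = 58.5 + 111.5 = 170.0 kN/m
FS = 170.0 / 77.3 = 2.199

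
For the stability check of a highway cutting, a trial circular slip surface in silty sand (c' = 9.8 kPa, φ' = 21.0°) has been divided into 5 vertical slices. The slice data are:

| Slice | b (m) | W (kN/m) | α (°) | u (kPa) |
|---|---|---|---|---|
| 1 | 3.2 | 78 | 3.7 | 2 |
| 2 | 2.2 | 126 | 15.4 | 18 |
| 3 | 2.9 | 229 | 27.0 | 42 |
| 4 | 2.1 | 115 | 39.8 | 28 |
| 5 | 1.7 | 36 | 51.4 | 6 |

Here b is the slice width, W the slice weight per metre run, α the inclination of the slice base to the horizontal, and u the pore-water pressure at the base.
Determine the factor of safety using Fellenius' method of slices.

Ordinary method of slices: FS = Σ[c'·Δl_i + (W_i cosα_i − u_i·Δl_i)·tanφ'] / Σ W_i sinα_i, with Δl_i = b_i / cosα_i.
Slice 1: Δl = 3.2/cos3.7° = 3.207 m; N'_1 = 78·cos3.7° − 2·3.207 = 71.4; c'Δl = 31.43; W sinα = 5.0
Slice 2: Δl = 2.2/cos15.4° = 2.282 m; N'_2 = 126·cos15.4° − 18·2.282 = 80.4; c'Δl = 22.36; W sinα = 33.5
Slice 3: Δl = 2.9/cos27.0° = 3.255 m; N'_3 = 229·cos27.0° − 42·3.255 = 67.3; c'Δl = 31.90; W sinα = 104.0
Slice 4: Δl = 2.1/cos39.8° = 2.733 m; N'_4 = 115·cos39.8° − 28·2.733 = 11.8; c'Δl = 26.79; W sinα = 73.6
Slice 5: Δl = 1.7/cos51.4° = 2.725 m; N'_5 = 36·cos51.4° − 6·2.725 = 6.1; c'Δl = 26.70; W sinα = 28.1
Σc'Δl = 139.2 kN/m; ΣN' = 237.1 kN/m; ΣW sinα = 244.2 kN/m
Resisting = 139.2 + 237.1·tan21.0° = 139.2 + 91.0 = 230.2 kN/m
FS = 230.2 / 244.2 = 0.943

FS = 0.94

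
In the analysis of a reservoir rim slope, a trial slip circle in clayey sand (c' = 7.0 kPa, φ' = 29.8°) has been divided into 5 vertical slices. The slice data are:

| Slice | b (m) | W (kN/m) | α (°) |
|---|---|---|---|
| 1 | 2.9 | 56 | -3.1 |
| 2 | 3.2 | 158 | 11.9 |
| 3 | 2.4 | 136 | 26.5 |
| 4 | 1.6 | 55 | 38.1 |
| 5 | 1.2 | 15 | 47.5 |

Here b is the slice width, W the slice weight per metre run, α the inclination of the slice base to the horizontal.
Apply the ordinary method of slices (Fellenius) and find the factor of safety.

FS = 2.29

Ordinary method of slices: FS = Σ[c'·Δl_i + (W_i cosα_i)·tanφ'] / Σ W_i sinα_i, with Δl_i = b_i / cosα_i.
Slice 1: Δl = 2.9/cos(-3.1°) = 2.904 m; N'_1 = 56·cos(-3.1°) = 55.9; c'Δl = 20.33; W sinα = -3.0
Slice 2: Δl = 3.2/cos11.9° = 3.270 m; N'_2 = 158·cos11.9° = 154.6; c'Δl = 22.89; W sinα = 32.6
Slice 3: Δl = 2.4/cos26.5° = 2.682 m; N'_3 = 136·cos26.5° = 121.7; c'Δl = 18.77; W sinα = 60.7
Slice 4: Δl = 1.6/cos38.1° = 2.033 m; N'_4 = 55·cos38.1° = 43.3; c'Δl = 14.23; W sinα = 33.9
Slice 5: Δl = 1.2/cos47.5° = 1.776 m; N'_5 = 15·cos47.5° = 10.1; c'Δl = 12.43; W sinα = 11.1
Σc'Δl = 88.7 kN/m; ΣN' = 385.6 kN/m; ΣW sinα = 135.2 kN/m
Resisting = 88.7 + 385.6·tan29.8° = 88.7 + 220.9 = 309.5 kN/m
FS = 309.5 / 135.2 = 2.289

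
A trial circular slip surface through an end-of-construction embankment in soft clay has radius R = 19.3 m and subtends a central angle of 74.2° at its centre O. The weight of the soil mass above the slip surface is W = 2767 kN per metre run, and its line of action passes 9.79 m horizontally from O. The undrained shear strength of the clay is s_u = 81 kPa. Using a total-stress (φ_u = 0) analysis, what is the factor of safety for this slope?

FS = 1.44

Taking moments about the centre O, the resisting moment is provided by the undrained shear strength acting along the arc:
Arc length L_a = R·θ = 19.3·(74.2°·π/180) = 19.3·1.2950 = 24.99 m
M_R = s_u·L_a·R = 81·24.99·19.3 = 39073.4 kN·m/m
M_D = W·d = 2767·9.79 = 27088.9 kN·m/m
FS = M_R / M_D = 39073.4 / 27088.9 = 1.442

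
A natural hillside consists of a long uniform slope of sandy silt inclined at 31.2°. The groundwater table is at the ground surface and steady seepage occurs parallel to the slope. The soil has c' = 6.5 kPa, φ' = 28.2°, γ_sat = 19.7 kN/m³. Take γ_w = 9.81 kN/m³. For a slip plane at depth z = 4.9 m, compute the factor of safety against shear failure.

With seepage parallel to the slope and the water table at the surface, the effective normal stress on the slip plane uses the buoyant unit weight γ' = γ_sat − γ_w while the driving shear stress uses γ_sat:
FS = [c' + γ' z cos²β tanφ'] / [γ_sat z sinβ cosβ]
γ' = 19.7 − 9.81 = 9.89 kN/m³
Numerator = 6.5 + 9.89·4.9·cos²31.2°·tan28.2° = 6.5 + 9.89·4.9·0.7316·0.5362 = 25.512 kPa
Denominator = 19.7·4.9·sin31.2°·cos31.2° = 19.7·4.9·0.5180·0.8554 = 42.773 kPa
FS = 25.512 / 42.773 = 0.596

FS = 0.60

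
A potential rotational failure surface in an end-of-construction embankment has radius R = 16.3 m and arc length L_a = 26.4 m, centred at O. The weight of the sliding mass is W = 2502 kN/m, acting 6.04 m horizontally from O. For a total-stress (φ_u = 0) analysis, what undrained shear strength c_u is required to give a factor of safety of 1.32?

c_u = 46.4 kPa

FS = c_u·L_a·R / (W·d), so c_u = FS·W·d / (L_a·R).
c_u = 1.32·2502·6.04 / (26.40·16.3) = 19947.9 / 430.32 = 46.36 kPa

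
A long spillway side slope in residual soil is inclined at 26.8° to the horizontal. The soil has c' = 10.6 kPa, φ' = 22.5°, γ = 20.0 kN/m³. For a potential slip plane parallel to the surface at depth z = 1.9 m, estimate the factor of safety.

FS = 1.51

For an infinite slope with a slip plane parallel to the surface (no pore pressure): FS = [c' + γz cos²β tanφ'] / [γz sinβ cosβ].
γz = 20.0·1.9 = 38.00 kN/m²
Numerator = 10.6 + 38.00·cos²26.8°·tan22.5° = 10.6 + 38.00·0.7967·0.4142 = 23.140 kPa
Denominator = 38.00·sin26.8°·cos26.8° = 38.00·0.4509·0.8926 = 15.293 kPa
FS = 23.140 / 15.293 = 1.513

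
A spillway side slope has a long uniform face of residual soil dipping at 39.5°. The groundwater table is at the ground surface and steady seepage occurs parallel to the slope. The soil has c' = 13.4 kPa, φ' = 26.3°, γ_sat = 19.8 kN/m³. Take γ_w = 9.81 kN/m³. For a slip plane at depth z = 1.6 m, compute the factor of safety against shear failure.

FS = 1.16

With seepage parallel to the slope and the water table at the surface, the effective normal stress on the slip plane uses the buoyant unit weight γ' = γ_sat − γ_w while the driving shear stress uses γ_sat:
FS = [c' + γ' z cos²β tanφ'] / [γ_sat z sinβ cosβ]
γ' = 19.8 − 9.81 = 9.99 kN/m³
Numerator = 13.4 + 9.99·1.6·cos²39.5°·tan26.3° = 13.4 + 9.99·1.6·0.5954·0.4942 = 18.104 kPa
Denominator = 19.8·1.6·sin39.5°·cos39.5° = 19.8·1.6·0.6361·0.7716 = 15.549 kPa
FS = 18.104 / 15.549 = 1.164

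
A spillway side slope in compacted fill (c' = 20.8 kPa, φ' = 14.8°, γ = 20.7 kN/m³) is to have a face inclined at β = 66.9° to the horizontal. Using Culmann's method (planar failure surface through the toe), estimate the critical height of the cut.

Culmann's analysis gives the critical failure plane at α_cr = (β + φ')/2 = (66.9 + 14.8)/2 = 40.9°, and the critical height
H_c = (4c'/γ) · sinβ cosφ' / [1 − cos(β − φ')]
    = (4·20.8/20.7) · sin66.9°·cos14.8° / [1 − cos(52.1°)]
    = 4.019 · 0.9198·0.9668 / [1 − 0.6143]
    = 4.019 · 0.8893 / 0.3857
    = 9.27 m

H_c = 9.27 m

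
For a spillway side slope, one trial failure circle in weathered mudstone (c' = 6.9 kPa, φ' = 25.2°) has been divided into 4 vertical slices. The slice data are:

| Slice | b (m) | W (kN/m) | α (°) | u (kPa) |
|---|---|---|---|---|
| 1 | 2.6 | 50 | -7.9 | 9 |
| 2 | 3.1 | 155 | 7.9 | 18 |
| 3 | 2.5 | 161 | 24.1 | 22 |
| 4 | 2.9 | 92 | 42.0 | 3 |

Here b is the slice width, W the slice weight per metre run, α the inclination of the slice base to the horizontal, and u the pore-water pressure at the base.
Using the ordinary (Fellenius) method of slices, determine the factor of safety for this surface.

FS = 1.49

Ordinary method of slices: FS = Σ[c'·Δl_i + (W_i cosα_i − u_i·Δl_i)·tanφ'] / Σ W_i sinα_i, with Δl_i = b_i / cosα_i.
Slice 1: Δl = 2.6/cos(-7.9°) = 2.625 m; N'_1 = 50·cos(-7.9°) − 9·2.625 = 25.9; c'Δl = 18.11; W sinα = -6.9
Slice 2: Δl = 3.1/cos7.9° = 3.130 m; N'_2 = 155·cos7.9° − 18·3.130 = 97.2; c'Δl = 21.59; W sinα = 21.3
Slice 3: Δl = 2.5/cos24.1° = 2.739 m; N'_3 = 161·cos24.1° − 22·2.739 = 86.7; c'Δl = 18.90; W sinα = 65.7
Slice 4: Δl = 2.9/cos42.0° = 3.902 m; N'_4 = 92·cos42.0° − 3·3.902 = 56.7; c'Δl = 26.93; W sinα = 61.6
Σc'Δl = 85.5 kN/m; ΣN' = 266.5 kN/m; ΣW sinα = 141.7 kN/m
Resisting = 85.5 + 266.5·tan25.2° = 85.5 + 125.4 = 210.9 kN/m
FS = 210.9 / 141.7 = 1.488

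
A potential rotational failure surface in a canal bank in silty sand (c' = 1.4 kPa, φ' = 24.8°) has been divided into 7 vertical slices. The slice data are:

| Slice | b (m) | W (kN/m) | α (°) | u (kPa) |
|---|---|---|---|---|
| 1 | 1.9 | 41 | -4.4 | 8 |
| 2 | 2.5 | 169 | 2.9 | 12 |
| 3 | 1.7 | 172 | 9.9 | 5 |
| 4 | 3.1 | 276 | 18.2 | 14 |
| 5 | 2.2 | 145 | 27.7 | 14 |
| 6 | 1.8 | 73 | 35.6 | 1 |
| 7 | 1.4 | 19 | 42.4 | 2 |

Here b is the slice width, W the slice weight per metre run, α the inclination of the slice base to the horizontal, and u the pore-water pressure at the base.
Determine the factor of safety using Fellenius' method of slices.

Ordinary method of slices: FS = Σ[c'·Δl_i + (W_i cosα_i − u_i·Δl_i)·tanφ'] / Σ W_i sinα_i, with Δl_i = b_i / cosα_i.
Slice 1: Δl = 1.9/cos(-4.4°) = 1.906 m; N'_1 = 41·cos(-4.4°) − 8·1.906 = 25.6; c'Δl = 2.67; W sinα = -3.1
Slice 2: Δl = 2.5/cos2.9° = 2.503 m; N'_2 = 169·cos2.9° − 12·2.503 = 138.7; c'Δl = 3.50; W sinα = 8.6
Slice 3: Δl = 1.7/cos9.9° = 1.726 m; N'_3 = 172·cos9.9° − 5·1.726 = 160.8; c'Δl = 2.42; W sinα = 29.6
Slice 4: Δl = 3.1/cos18.2° = 3.263 m; N'_4 = 276·cos18.2° − 14·3.263 = 216.5; c'Δl = 4.57; W sinα = 86.2
Slice 5: Δl = 2.2/cos27.7° = 2.485 m; N'_5 = 145·cos27.7° − 14·2.485 = 93.6; c'Δl = 3.48; W sinα = 67.4
Slice 6: Δl = 1.8/cos35.6° = 2.214 m; N'_6 = 73·cos35.6° − 1·2.214 = 57.1; c'Δl = 3.10; W sinα = 42.5
Slice 7: Δl = 1.4/cos42.4° = 1.896 m; N'_7 = 19·cos42.4° − 2·1.896 = 10.2; c'Δl = 2.65; W sinα = 12.8
Σc'Δl = 22.4 kN/m; ΣN' = 702.7 kN/m; ΣW sinα = 243.9 kN/m
Resisting = 22.4 + 702.7·tan24.8° = 22.4 + 324.7 = 347.1 kN/m
FS = 347.1 / 243.9 = 1.423

FS = 1.42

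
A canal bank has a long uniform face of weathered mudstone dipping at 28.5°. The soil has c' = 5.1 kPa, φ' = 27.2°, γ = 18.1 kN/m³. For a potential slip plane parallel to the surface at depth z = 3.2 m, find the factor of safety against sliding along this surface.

For an infinite slope with a slip plane parallel to the surface (no pore pressure): FS = [c' + γz cos²β tanφ'] / [γz sinβ cosβ].
γz = 18.1·3.2 = 57.92 kN/m²
Numerator = 5.1 + 57.92·cos²28.5°·tan27.2° = 5.1 + 57.92·0.7723·0.5139 = 28.090 kPa
Denominator = 57.92·sin28.5°·cos28.5° = 57.92·0.4772·0.8788 = 24.288 kPa
FS = 28.090 / 24.288 = 1.157

FS = 1.16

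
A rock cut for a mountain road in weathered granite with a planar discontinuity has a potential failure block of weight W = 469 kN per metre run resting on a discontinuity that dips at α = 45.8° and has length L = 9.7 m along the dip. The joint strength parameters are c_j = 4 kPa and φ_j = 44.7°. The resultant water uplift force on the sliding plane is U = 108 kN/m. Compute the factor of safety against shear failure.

FS = 0.76

Resolving the block weight along and normal to the plane and applying the Mohr–Coulomb strength on the joint:
N' = W cosα − U = 469·cos45.8° − 108 = 219.0 kN/m
Driving force T = W sinα = 469·sin45.8° = 336.2 kN/m
Resisting force R = c_j·L + N'·tanφ_j = 4·9.7 + 219.0·tan44.7° = 38.8 + 216.7 = 255.5 kN/m
FS = R / T = 255.5 / 336.2 = 0.760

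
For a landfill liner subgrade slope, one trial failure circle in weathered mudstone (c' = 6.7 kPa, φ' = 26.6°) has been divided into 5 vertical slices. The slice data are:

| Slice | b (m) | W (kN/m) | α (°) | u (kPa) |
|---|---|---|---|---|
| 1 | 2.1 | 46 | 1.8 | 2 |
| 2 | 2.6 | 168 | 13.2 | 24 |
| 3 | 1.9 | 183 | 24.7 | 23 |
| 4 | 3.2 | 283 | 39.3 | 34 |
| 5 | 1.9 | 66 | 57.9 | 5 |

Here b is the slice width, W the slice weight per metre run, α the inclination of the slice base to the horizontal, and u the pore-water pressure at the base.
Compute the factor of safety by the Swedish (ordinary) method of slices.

Ordinary method of slices: FS = Σ[c'·Δl_i + (W_i cosα_i − u_i·Δl_i)·tanφ'] / Σ W_i sinα_i, with Δl_i = b_i / cosα_i.
Slice 1: Δl = 2.1/cos1.8° = 2.101 m; N'_1 = 46·cos1.8° − 2·2.101 = 41.8; c'Δl = 14.08; W sinα = 1.4
Slice 2: Δl = 2.6/cos13.2° = 2.671 m; N'_2 = 168·cos13.2° − 24·2.671 = 99.5; c'Δl = 17.89; W sinα = 38.4
Slice 3: Δl = 1.9/cos24.7° = 2.091 m; N'_3 = 183·cos24.7° − 23·2.091 = 118.2; c'Δl = 14.01; W sinα = 76.5
Slice 4: Δl = 3.2/cos39.3° = 4.135 m; N'_4 = 283·cos39.3° − 34·4.135 = 78.4; c'Δl = 27.71; W sinα = 179.2
Slice 5: Δl = 1.9/cos57.9° = 3.575 m; N'_5 = 66·cos57.9° − 5·3.575 = 17.2; c'Δl = 23.96; W sinα = 55.9
Σc'Δl = 97.6 kN/m; ΣN' = 355.0 kN/m; ΣW sinα = 351.4 kN/m
Resisting = 97.6 + 355.0·tan26.6° = 97.6 + 177.8 = 275.4 kN/m
FS = 275.4 / 351.4 = 0.784

FS = 0.78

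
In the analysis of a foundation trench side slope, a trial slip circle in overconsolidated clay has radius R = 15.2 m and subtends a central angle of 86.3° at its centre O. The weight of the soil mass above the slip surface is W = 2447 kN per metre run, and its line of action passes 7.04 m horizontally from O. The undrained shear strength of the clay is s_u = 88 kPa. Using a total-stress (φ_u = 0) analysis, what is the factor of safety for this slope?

FS = 1.78

Taking moments about the centre O, the resisting moment is provided by the undrained shear strength acting along the arc:
Arc length L_a = R·θ = 15.2·(86.3°·π/180) = 15.2·1.5062 = 22.89 m
M_R = s_u·L_a·R = 88·22.89·15.2 = 30623.7 kN·m/m
M_D = W·d = 2447·7.04 = 17226.9 kN·m/m
FS = M_R / M_D = 30623.7 / 17226.9 = 1.778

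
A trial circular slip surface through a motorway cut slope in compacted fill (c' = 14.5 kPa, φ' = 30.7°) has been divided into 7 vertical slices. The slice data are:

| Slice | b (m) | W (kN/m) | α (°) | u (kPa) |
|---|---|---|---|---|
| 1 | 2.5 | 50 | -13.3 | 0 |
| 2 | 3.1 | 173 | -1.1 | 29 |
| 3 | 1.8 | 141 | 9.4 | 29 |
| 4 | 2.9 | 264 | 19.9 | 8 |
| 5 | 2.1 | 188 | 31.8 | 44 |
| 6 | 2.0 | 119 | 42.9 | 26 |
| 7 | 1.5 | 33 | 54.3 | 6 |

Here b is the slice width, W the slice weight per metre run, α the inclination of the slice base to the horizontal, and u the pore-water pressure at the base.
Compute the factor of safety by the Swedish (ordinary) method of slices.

FS = 1.87

Ordinary method of slices: FS = Σ[c'·Δl_i + (W_i cosα_i − u_i·Δl_i)·tanφ'] / Σ W_i sinα_i, with Δl_i = b_i / cosα_i.
Slice 1: Δl = 2.5/cos(-13.3°) = 2.569 m; N'_1 = 50·cos(-13.3°) − 0·2.569 = 48.7; c'Δl = 37.25; W sinα = -11.5
Slice 2: Δl = 3.1/cos(-1.1°) = 3.101 m; N'_2 = 173·cos(-1.1°) − 29·3.101 = 83.1; c'Δl = 44.96; W sinα = -3.3
Slice 3: Δl = 1.8/cos9.4° = 1.824 m; N'_3 = 141·cos9.4° − 29·1.824 = 86.2; c'Δl = 26.46; W sinα = 23.0
Slice 4: Δl = 2.9/cos19.9° = 3.084 m; N'_4 = 264·cos19.9° − 8·3.084 = 223.6; c'Δl = 44.72; W sinα = 89.9
Slice 5: Δl = 2.1/cos31.8° = 2.471 m; N'_5 = 188·cos31.8° − 44·2.471 = 51.1; c'Δl = 35.83; W sinα = 99.1
Slice 6: Δl = 2.0/cos42.9° = 2.730 m; N'_6 = 119·cos42.9° − 26·2.730 = 16.2; c'Δl = 39.59; W sinα = 81.0
Slice 7: Δl = 1.5/cos54.3° = 2.571 m; N'_7 = 33·cos54.3° − 6·2.571 = 3.8; c'Δl = 37.27; W sinα = 26.8
Σc'Δl = 266.1 kN/m; ΣN' = 512.6 kN/m; ΣW sinα = 304.9 kN/m
Resisting = 266.1 + 512.6·tan30.7° = 266.1 + 304.3 = 570.4 kN/m
FS = 570.4 / 304.9 = 1.871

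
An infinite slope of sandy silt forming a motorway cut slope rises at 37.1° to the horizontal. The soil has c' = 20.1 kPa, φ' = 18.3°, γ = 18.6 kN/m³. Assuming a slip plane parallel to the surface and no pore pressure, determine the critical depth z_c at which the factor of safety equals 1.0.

z_c = 3.99 m

Setting FS = 1.00 in FS = [c' + γz cos²β tanφ'] / [γz sinβ cosβ] and solving for z:
z = c' / [γ cosβ (FS·sinβ − cosβ·tanφ')]
  = 20.1 / [18.6·cos37.1°·(1.00·sin37.1° − cos37.1°·tan18.3°)]
  = 20.1 / [18.6·0.7976·(1.00·0.6032 − 0.7976·0.3307)]
  = 20.1 / 5.0355 = 3.992 m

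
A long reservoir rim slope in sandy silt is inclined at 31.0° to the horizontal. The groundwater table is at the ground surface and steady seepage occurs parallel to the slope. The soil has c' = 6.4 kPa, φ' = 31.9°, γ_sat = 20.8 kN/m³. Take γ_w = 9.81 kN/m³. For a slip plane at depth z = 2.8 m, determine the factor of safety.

FS = 0.80

With seepage parallel to the slope and the water table at the surface, the effective normal stress on the slip plane uses the buoyant unit weight γ' = γ_sat − γ_w while the driving shear stress uses γ_sat:
FS = [c' + γ' z cos²β tanφ'] / [γ_sat z sinβ cosβ]
γ' = 20.8 − 9.81 = 10.99 kN/m³
Numerator = 6.4 + 10.99·2.8·cos²31.0°·tan31.9° = 6.4 + 10.99·2.8·0.7347·0.6224 = 20.473 kPa
Denominator = 20.8·2.8·sin31.0°·cos31.0° = 20.8·2.8·0.5150·0.8572 = 25.711 kPa
FS = 20.473 / 25.711 = 0.796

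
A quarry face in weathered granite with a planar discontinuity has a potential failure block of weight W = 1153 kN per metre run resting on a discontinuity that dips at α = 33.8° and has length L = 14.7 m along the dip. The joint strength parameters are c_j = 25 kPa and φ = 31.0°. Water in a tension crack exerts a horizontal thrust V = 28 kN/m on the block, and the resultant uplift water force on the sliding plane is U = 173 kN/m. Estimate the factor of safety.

Resolving the block weight along and normal to the plane and applying the Mohr–Coulomb strength on the joint:
N' = W cosα − U − V sinα = 1153·cos33.8° − 173 − 28·sin33.8° = 769.5 kN/m
Driving force T = W sinα + V cosα = 1153·sin33.8° + 28·cos33.8° = 664.7 kN/m
Resisting force R = c_j·L + N'·tanφ = 25·14.7 + 769.5·tan31.0° = 367.5 + 462.4 = 829.9 kN/m
FS = R / T = 829.9 / 664.7 = 1.249

FS = 1.25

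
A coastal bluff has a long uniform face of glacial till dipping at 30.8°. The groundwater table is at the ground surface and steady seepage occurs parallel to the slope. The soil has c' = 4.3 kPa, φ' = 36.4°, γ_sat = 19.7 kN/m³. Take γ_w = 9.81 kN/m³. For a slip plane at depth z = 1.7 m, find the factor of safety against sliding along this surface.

With seepage parallel to the slope and the water table at the surface, the effective normal stress on the slip plane uses the buoyant unit weight γ' = γ_sat − γ_w while the driving shear stress uses γ_sat:
FS = [c' + γ' z cos²β tanφ'] / [γ_sat z sinβ cosβ]
γ' = 19.7 − 9.81 = 9.89 kN/m³
Numerator = 4.3 + 9.89·1.7·cos²30.8°·tan36.4° = 4.3 + 9.89·1.7·0.7378·0.7373 = 13.446 kPa
Denominator = 19.7·1.7·sin30.8°·cos30.8° = 19.7·1.7·0.5120·0.8590 = 14.730 kPa
FS = 13.446 / 14.730 = 0.913

FS = 0.91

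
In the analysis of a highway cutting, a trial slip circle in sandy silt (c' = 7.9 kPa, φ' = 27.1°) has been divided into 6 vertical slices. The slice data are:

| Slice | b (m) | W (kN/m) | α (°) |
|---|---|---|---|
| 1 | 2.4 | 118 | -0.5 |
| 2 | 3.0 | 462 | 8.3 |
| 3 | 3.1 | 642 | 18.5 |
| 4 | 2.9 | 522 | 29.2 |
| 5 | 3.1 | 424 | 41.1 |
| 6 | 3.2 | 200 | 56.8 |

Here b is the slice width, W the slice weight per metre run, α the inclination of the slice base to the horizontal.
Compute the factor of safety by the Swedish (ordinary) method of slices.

Ordinary method of slices: FS = Σ[c'·Δl_i + (W_i cosα_i)·tanφ'] / Σ W_i sinα_i, with Δl_i = b_i / cosα_i.
Slice 1: Δl = 2.4/cos(-0.5°) = 2.400 m; N'_1 = 118·cos(-0.5°) = 118.0; c'Δl = 18.96; W sinα = -1.0
Slice 2: Δl = 3.0/cos8.3° = 3.032 m; N'_2 = 462·cos8.3° = 457.2; c'Δl = 23.95; W sinα = 66.7
Slice 3: Δl = 3.1/cos18.5° = 3.269 m; N'_3 = 642·cos18.5° = 608.8; c'Δl = 25.82; W sinα = 203.7
Slice 4: Δl = 2.9/cos29.2° = 3.322 m; N'_4 = 522·cos29.2° = 455.7; c'Δl = 26.25; W sinα = 254.7
Slice 5: Δl = 3.1/cos41.1° = 4.114 m; N'_5 = 424·cos41.1° = 319.5; c'Δl = 32.50; W sinα = 278.7
Slice 6: Δl = 3.2/cos56.8° = 5.844 m; N'_6 = 200·cos56.8° = 109.5; c'Δl = 46.17; W sinα = 167.4
Σc'Δl = 173.6 kN/m; ΣN' = 2068.7 kN/m; ΣW sinα = 970.1 kN/m
Resisting = 173.6 + 2068.7·tan27.1° = 173.6 + 1058.6 = 1232.2 kN/m
FS = 1232.2 / 970.1 = 1.270

FS = 1.27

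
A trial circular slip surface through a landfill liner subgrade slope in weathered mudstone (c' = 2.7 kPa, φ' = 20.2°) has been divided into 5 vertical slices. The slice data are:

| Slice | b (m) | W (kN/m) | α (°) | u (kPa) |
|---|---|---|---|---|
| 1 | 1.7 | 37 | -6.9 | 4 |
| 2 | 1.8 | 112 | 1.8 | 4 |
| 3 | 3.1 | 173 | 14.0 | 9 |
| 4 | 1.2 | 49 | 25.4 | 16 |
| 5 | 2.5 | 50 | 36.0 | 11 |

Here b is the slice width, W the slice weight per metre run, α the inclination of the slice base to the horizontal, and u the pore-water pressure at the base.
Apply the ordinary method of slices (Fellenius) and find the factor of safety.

FS = 1.55

Ordinary method of slices: FS = Σ[c'·Δl_i + (W_i cosα_i − u_i·Δl_i)·tanφ'] / Σ W_i sinα_i, with Δl_i = b_i / cosα_i.
Slice 1: Δl = 1.7/cos(-6.9°) = 1.712 m; N'_1 = 37·cos(-6.9°) − 4·1.712 = 29.9; c'Δl = 4.62; W sinα = -4.4
Slice 2: Δl = 1.8/cos1.8° = 1.801 m; N'_2 = 112·cos1.8° − 4·1.801 = 104.7; c'Δl = 4.86; W sinα = 3.5
Slice 3: Δl = 3.1/cos14.0° = 3.195 m; N'_3 = 173·cos14.0° − 9·3.195 = 139.1; c'Δl = 8.63; W sinα = 41.9
Slice 4: Δl = 1.2/cos25.4° = 1.328 m; N'_4 = 49·cos25.4° − 16·1.328 = 23.0; c'Δl = 3.59; W sinα = 21.0
Slice 5: Δl = 2.5/cos36.0° = 3.090 m; N'_5 = 50·cos36.0° − 11·3.090 = 6.5; c'Δl = 8.34; W sinα = 29.4
Σc'Δl = 30.0 kN/m; ΣN' = 303.2 kN/m; ΣW sinα = 91.3 kN/m
Resisting = 30.0 + 303.2·tan20.2° = 30.0 + 111.6 = 141.6 kN/m
FS = 141.6 / 91.3 = 1.550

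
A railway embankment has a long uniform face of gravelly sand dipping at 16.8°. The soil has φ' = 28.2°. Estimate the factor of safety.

For a dry cohesionless infinite slope the factor of safety is FS = tanφ' / tanβ.
FS = tan28.2° / tan16.8° = 0.5362 / 0.3019 = 1.776

FS = 1.78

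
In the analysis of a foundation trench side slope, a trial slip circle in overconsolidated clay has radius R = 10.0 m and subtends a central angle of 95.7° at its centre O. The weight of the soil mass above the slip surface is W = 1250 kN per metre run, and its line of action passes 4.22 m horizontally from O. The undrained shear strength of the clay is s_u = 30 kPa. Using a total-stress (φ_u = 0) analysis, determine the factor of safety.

FS = 0.95

Taking moments about the centre O, the resisting moment is provided by the undrained shear strength acting along the arc:
Arc length L_a = R·θ = 10.0·(95.7°·π/180) = 10.0·1.6703 = 16.70 m
M_R = s_u·L_a·R = 30·16.70·10.0 = 5010.8 kN·m/m
M_D = W·d = 1250·4.22 = 5275.0 kN·m/m
FS = M_R / M_D = 5010.8 / 5275.0 = 0.950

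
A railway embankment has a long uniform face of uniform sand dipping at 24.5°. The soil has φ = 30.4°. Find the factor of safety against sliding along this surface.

For a dry cohesionless infinite slope the factor of safety is FS = tanφ / tanβ.
FS = tan30.4° / tan24.5° = 0.5867 / 0.4557 = 1.287

FS = 1.29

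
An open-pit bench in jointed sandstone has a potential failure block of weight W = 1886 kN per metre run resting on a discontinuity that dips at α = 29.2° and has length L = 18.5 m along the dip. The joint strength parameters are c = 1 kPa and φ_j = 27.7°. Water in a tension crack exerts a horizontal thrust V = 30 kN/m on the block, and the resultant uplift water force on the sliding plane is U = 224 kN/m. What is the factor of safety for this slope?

FS = 0.80

Resolving the block weight along and normal to the plane and applying the Mohr–Coulomb strength on the joint:
N' = W cosα − U − V sinα = 1886·cos29.2° − 224 − 30·sin29.2° = 1407.7 kN/m
Driving force T = W sinα + V cosα = 1886·sin29.2° + 30·cos29.2° = 946.3 kN/m
Resisting force R = c·L + N'·tanφ_j = 1·18.5 + 1407.7·tan27.7° = 18.5 + 739.1 = 757.6 kN/m
FS = R / T = 757.6 / 946.3 = 0.801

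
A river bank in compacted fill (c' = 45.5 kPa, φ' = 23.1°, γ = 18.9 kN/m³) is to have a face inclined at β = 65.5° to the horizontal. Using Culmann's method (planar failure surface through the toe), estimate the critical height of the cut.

H_c = 30.82 m

Culmann's analysis gives the critical failure plane at α_cr = (β + φ')/2 = (65.5 + 23.1)/2 = 44.3°, and the critical height
H_c = (4c'/γ) · sinβ cosφ' / [1 − cos(β − φ')]
    = (4·45.5/18.9) · sin65.5°·cos23.1° / [1 − cos(42.4°)]
    = 9.630 · 0.9100·0.9198 / [1 − 0.7385]
    = 9.630 · 0.8370 / 0.2615
    = 30.82 m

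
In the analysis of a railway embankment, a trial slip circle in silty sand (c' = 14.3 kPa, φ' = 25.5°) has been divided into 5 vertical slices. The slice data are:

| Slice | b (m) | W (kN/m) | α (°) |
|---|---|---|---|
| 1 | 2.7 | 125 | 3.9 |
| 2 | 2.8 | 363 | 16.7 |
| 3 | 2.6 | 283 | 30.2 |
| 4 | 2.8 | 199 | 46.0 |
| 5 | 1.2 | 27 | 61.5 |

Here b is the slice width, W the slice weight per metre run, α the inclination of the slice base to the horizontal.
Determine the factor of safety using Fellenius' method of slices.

Ordinary method of slices: FS = Σ[c'·Δl_i + (W_i cosα_i)·tanφ'] / Σ W_i sinα_i, with Δl_i = b_i / cosα_i.
Slice 1: Δl = 2.7/cos3.9° = 2.706 m; N'_1 = 125·cos3.9° = 124.7; c'Δl = 38.70; W sinα = 8.5
Slice 2: Δl = 2.8/cos16.7° = 2.923 m; N'_2 = 363·cos16.7° = 347.7; c'Δl = 41.80; W sinα = 104.3
Slice 3: Δl = 2.6/cos30.2° = 3.008 m; N'_3 = 283·cos30.2° = 244.6; c'Δl = 43.02; W sinα = 142.4
Slice 4: Δl = 2.8/cos46.0° = 4.031 m; N'_4 = 199·cos46.0° = 138.2; c'Δl = 57.64; W sinα = 143.1
Slice 5: Δl = 1.2/cos61.5° = 2.515 m; N'_5 = 27·cos61.5° = 12.9; c'Δl = 35.96; W sinα = 23.7
Σc'Δl = 217.1 kN/m; ΣN' = 868.1 kN/m; ΣW sinα = 422.0 kN/m
Resisting = 217.1 + 868.1·tan25.5° = 217.1 + 414.1 = 631.2 kN/m
FS = 631.2 / 422.0 = 1.496

FS = 1.50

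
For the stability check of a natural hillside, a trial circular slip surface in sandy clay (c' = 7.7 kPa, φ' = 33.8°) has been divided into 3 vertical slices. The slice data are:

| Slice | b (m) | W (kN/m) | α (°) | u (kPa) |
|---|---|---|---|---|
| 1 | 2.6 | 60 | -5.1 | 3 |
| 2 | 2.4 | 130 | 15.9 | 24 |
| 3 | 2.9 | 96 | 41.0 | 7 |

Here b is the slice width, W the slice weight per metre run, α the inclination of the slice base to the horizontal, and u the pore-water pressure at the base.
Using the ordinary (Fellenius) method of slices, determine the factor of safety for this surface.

Ordinary method of slices: FS = Σ[c'·Δl_i + (W_i cosα_i − u_i·Δl_i)·tanφ'] / Σ W_i sinα_i, with Δl_i = b_i / cosα_i.
Slice 1: Δl = 2.6/cos(-5.1°) = 2.610 m; N'_1 = 60·cos(-5.1°) − 3·2.610 = 51.9; c'Δl = 20.10; W sinα = -5.3
Slice 2: Δl = 2.4/cos15.9° = 2.495 m; N'_2 = 130·cos15.9° − 24·2.495 = 65.1; c'Δl = 19.22; W sinα = 35.6
Slice 3: Δl = 2.9/cos41.0° = 3.843 m; N'_3 = 96·cos41.0° − 7·3.843 = 45.6; c'Δl = 29.59; W sinα = 63.0
Σc'Δl = 68.9 kN/m; ΣN' = 162.6 kN/m; ΣW sinα = 93.3 kN/m
Resisting = 68.9 + 162.6·tan33.8° = 68.9 + 108.9 = 177.8 kN/m
FS = 177.8 / 93.3 = 1.906

FS = 1.91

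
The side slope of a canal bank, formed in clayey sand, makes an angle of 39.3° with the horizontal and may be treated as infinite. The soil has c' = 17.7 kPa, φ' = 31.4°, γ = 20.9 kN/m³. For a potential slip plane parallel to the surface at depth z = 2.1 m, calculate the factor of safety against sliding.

FS = 1.57

For an infinite slope with a slip plane parallel to the surface (no pore pressure): FS = [c' + γz cos²β tanφ'] / [γz sinβ cosβ].
γz = 20.9·2.1 = 43.89 kN/m²
Numerator = 17.7 + 43.89·cos²39.3°·tan31.4° = 17.7 + 43.89·0.5988·0.6104 = 33.743 kPa
Denominator = 43.89·sin39.3°·cos39.3° = 43.89·0.6334·0.7738 = 21.512 kPa
FS = 33.743 / 21.512 = 1.569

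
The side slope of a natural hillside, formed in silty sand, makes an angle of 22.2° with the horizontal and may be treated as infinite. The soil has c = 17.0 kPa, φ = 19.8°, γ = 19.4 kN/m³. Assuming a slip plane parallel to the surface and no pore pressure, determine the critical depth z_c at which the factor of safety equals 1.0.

Setting FS = 1.00 in FS = [c + γz cos²β tanφ] / [γz sinβ cosβ] and solving for z:
z = c / [γ cosβ (FS·sinβ − cosβ·tanφ)]
  = 17.0 / [19.4·cos22.2°·(1.00·sin22.2° − cos22.2°·tan19.8°)]
  = 17.0 / [19.4·0.9259·(1.00·0.3778 − 0.9259·0.3600)]
  = 17.0 / 0.7994 = 21.265 m

z_c = 21.27 m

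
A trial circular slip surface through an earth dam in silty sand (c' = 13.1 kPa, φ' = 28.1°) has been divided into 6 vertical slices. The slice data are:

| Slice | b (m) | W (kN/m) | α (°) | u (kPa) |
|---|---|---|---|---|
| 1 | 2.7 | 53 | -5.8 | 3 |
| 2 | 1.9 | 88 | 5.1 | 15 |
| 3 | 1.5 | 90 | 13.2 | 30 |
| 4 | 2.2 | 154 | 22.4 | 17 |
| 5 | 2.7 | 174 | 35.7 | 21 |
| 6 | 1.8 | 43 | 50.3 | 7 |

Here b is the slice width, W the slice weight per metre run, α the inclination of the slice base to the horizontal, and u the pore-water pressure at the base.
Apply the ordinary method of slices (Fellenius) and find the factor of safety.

FS = 1.69

Ordinary method of slices: FS = Σ[c'·Δl_i + (W_i cosα_i − u_i·Δl_i)·tanφ'] / Σ W_i sinα_i, with Δl_i = b_i / cosα_i.
Slice 1: Δl = 2.7/cos(-5.8°) = 2.714 m; N'_1 = 53·cos(-5.8°) − 3·2.714 = 44.6; c'Δl = 35.55; W sinα = -5.4
Slice 2: Δl = 1.9/cos5.1° = 1.908 m; N'_2 = 88·cos5.1° − 15·1.908 = 59.0; c'Δl = 24.99; W sinα = 7.8
Slice 3: Δl = 1.5/cos13.2° = 1.541 m; N'_3 = 90·cos13.2° − 30·1.541 = 41.4; c'Δl = 20.18; W sinα = 20.6
Slice 4: Δl = 2.2/cos22.4° = 2.380 m; N'_4 = 154·cos22.4° − 17·2.380 = 101.9; c'Δl = 31.17; W sinα = 58.7
Slice 5: Δl = 2.7/cos35.7° = 3.325 m; N'_5 = 174·cos35.7° − 21·3.325 = 71.5; c'Δl = 43.55; W sinα = 101.5
Slice 6: Δl = 1.8/cos50.3° = 2.818 m; N'_6 = 43·cos50.3° − 7·2.818 = 7.7; c'Δl = 36.91; W sinα = 33.1
Σc'Δl = 192.4 kN/m; ΣN' = 326.2 kN/m; ΣW sinα = 216.3 kN/m
Resisting = 192.4 + 326.2·tan28.1° = 192.4 + 174.2 = 366.5 kN/m
FS = 366.5 / 216.3 = 1.694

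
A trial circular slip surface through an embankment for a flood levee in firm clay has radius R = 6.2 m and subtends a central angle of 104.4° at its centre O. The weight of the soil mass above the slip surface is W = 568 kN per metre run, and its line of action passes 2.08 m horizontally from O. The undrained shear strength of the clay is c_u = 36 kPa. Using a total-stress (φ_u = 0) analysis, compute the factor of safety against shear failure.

FS = 2.13

Taking moments about the centre O, the resisting moment is provided by the undrained shear strength acting along the arc:
Arc length L_a = R·θ = 6.2·(104.4°·π/180) = 6.2·1.8221 = 11.30 m
M_R = c_u·L_a·R = 36·11.30·6.2 = 2521.5 kN·m/m
M_D = W·d = 568·2.08 = 1181.4 kN·m/m
FS = M_R / M_D = 2521.5 / 1181.4 = 2.134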